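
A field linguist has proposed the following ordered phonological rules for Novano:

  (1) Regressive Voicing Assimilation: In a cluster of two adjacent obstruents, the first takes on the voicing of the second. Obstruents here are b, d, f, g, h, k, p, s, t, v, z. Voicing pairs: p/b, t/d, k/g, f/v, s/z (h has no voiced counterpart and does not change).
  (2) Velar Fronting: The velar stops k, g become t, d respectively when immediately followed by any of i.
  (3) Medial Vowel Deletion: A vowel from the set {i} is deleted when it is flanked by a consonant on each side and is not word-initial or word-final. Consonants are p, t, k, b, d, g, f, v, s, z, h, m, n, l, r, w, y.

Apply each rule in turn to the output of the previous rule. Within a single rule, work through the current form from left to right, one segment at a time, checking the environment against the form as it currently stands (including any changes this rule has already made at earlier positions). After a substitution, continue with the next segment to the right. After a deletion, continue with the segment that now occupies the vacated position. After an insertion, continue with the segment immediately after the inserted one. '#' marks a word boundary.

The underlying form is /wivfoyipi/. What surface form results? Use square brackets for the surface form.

[wffoypi]

(1) Regressive Voicing Assimilation: [wivfoyipi] → [wiffoyipi]
(2) Velar Fronting: no change — [wiffoyipi]
(3) Medial Vowel Deletion: [wiffoyipi] → [wffoypi]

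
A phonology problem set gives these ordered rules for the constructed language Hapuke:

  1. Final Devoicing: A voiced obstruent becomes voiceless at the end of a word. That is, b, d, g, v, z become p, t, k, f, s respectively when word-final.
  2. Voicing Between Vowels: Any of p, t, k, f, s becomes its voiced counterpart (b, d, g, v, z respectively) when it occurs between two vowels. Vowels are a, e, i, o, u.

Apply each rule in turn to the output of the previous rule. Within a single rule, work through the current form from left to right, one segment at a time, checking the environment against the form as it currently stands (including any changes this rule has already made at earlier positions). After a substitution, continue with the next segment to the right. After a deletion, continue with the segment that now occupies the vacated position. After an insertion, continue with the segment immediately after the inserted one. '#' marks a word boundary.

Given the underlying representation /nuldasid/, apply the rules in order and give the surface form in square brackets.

[nuldazit]

1 Final Devoicing: [nuldasid] → [nuldasit]
2 Voicing Between Vowels: [nuldasit] → [nuldazit]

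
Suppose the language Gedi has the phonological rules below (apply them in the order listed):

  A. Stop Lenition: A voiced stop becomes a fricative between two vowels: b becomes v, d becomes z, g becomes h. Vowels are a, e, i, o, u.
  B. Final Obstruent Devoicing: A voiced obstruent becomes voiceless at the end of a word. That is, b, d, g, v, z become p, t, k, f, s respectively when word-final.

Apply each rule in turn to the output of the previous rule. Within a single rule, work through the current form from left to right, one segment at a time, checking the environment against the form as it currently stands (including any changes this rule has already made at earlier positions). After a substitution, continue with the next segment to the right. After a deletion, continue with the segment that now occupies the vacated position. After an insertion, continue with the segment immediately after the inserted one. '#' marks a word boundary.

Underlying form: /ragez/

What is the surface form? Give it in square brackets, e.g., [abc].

[rahes]

A Stop Lenition: [ragez] → [rahez]
B Final Obstruent Devoicing: [rahez] → [rahes]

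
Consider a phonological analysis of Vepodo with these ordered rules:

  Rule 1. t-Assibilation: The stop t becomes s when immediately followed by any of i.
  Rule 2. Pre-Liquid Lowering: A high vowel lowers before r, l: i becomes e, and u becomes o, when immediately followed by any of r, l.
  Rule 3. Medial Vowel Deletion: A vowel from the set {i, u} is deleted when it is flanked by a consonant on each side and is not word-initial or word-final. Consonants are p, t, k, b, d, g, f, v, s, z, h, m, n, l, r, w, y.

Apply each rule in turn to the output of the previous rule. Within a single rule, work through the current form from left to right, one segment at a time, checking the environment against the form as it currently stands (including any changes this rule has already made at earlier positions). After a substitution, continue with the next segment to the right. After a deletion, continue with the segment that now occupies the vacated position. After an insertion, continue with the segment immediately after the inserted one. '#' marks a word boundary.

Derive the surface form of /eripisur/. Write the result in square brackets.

[erpsor]

Rule 1 t-Assibilation: no change — [eripisur]
Rule 2 Pre-Liquid Lowering: [eripisur] → [eripisor]
Rule 3 Medial Vowel Deletion: [eripisor] → [erpsor]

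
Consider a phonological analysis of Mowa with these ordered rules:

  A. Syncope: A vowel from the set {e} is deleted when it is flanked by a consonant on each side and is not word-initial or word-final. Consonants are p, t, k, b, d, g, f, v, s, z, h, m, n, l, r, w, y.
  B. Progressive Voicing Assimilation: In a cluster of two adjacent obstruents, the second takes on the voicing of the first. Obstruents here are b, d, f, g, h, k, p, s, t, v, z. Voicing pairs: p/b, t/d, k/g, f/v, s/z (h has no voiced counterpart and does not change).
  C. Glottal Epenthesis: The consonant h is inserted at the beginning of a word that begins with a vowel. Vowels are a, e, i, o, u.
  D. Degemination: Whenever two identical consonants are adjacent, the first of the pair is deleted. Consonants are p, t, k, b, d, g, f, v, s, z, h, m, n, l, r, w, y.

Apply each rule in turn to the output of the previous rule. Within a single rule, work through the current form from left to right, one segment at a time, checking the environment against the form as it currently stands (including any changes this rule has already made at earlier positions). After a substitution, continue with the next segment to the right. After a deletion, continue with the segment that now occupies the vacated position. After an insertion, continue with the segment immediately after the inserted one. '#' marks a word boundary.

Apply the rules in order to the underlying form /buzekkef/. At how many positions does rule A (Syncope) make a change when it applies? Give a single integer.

2

A Syncope: [buzekkef] → [buzkkf]
B Progressive Voicing Assimilation: [buzkkf] → [buzggv]
C Glottal Epenthesis: no change — [buzggv]
D Degemination: [buzggv] → [buzgv]
Rule A changed 2 position(s).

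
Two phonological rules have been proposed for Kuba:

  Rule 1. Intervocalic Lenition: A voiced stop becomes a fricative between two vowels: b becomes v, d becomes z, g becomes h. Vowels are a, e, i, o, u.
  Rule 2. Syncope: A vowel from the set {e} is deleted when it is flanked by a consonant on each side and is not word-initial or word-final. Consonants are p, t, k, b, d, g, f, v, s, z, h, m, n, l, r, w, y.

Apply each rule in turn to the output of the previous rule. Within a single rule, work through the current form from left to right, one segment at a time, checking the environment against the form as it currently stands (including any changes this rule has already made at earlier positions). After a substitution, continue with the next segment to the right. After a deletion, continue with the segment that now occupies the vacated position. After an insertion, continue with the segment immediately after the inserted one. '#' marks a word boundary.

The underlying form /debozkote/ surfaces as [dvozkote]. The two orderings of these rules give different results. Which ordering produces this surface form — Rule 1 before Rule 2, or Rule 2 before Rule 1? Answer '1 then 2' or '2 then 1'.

Order 1 then 2:
  1 Intervocalic Lenition: [debozkote] → [devozkote]
  2 Syncope: [devozkote] → [dvozkote]
  result: [dvozkote]
Order 2 then 1:
  2 Syncope: [debozkote] → [dbozkote]
  1 Intervocalic Lenition: no change — [dbozkote]
  result: [dbozkote]

1 then 2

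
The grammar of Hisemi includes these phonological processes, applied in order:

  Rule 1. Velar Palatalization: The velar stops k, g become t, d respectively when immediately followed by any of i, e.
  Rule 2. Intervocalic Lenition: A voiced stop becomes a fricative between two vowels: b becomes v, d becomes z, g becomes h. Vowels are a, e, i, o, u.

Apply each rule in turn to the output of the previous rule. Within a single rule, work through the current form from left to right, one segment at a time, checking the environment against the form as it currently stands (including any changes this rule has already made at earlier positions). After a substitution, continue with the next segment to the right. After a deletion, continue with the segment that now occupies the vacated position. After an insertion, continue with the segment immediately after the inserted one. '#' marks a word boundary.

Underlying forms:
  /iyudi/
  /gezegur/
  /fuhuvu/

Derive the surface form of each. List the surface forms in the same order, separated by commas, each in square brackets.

/iyudi/:
  Rule 1 Velar Palatalization: no change — [iyudi]
  Rule 2 Intervocalic Lenition: [iyudi] → [iyuzi]
/gezegur/:
  Rule 1 Velar Palatalization: [gezegur] → [dezegur]
  Rule 2 Intervocalic Lenition: [dezegur] → [dezehur]
/fuhuvu/:
  Rule 1 Velar Palatalization: no change — [fuhuvu]
  Rule 2 Intervocalic Lenition: no change — [fuhuvu]

[iyuzi], [dezehur], [fuhuvu]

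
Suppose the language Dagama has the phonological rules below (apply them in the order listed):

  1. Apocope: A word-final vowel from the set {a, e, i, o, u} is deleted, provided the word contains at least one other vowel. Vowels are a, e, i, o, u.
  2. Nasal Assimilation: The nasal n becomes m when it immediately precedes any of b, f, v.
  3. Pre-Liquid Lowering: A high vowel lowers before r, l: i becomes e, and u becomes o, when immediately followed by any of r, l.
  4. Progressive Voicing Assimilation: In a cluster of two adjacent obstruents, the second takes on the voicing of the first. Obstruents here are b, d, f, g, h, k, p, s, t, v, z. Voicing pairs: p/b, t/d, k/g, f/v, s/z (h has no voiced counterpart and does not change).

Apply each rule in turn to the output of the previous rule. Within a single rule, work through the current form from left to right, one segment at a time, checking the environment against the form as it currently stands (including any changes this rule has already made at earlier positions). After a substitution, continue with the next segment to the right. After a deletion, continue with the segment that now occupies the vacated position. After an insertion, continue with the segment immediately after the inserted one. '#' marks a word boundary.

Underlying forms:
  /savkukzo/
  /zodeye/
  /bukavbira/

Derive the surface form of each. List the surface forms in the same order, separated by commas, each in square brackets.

[savguks], [zodey], [bukavber]

/savkukzo/:
  1 Apocope: [savkukzo] → [savkukz]
  2 Nasal Assimilation: no change — [savkukz]
  3 Pre-Liquid Lowering: no change — [savkukz]
  4 Progressive Voicing Assimilation: [savkukz] → [savguks]
/zodeye/:
  1 Apocope: [zodeye] → [zodey]
  2 Nasal Assimilation: no change — [zodey]
  3 Pre-Liquid Lowering: no change — [zodey]
  4 Progressive Voicing Assimilation: no change — [zodey]
/bukavbira/:
  1 Apocope: [bukavbira] → [bukavbir]
  2 Nasal Assimilation: no change — [bukavbir]
  3 Pre-Liquid Lowering: [bukavbir] → [bukavber]
  4 Progressive Voicing Assimilation: no change — [bukavber]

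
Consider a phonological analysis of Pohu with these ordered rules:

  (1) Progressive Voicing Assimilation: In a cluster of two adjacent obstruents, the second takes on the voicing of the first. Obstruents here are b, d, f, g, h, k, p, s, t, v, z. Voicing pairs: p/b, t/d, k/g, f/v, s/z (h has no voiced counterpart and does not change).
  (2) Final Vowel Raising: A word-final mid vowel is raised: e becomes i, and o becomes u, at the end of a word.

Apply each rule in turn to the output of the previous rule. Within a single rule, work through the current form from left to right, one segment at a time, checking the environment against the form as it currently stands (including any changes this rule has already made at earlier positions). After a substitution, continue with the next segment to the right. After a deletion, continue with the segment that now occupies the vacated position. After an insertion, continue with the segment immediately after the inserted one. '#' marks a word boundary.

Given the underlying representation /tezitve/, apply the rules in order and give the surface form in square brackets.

[tezitfi]

(1) Progressive Voicing Assimilation: [tezitve] → [tezitfe]
(2) Final Vowel Raising: [tezitfe] → [tezitfi]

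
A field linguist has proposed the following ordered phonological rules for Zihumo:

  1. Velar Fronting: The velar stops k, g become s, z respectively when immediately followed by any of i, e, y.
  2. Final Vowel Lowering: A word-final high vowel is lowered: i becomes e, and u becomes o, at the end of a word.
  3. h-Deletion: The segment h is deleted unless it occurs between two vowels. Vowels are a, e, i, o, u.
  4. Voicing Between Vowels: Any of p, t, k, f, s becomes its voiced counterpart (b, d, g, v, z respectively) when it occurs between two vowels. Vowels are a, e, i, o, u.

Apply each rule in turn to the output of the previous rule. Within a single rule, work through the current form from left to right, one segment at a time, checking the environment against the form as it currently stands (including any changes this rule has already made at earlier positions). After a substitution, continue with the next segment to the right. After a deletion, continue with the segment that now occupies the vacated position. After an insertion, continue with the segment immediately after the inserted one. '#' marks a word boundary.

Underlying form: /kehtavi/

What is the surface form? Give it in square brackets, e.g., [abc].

[sedave]

1 Velar Fronting: [kehtavi] → [sehtavi]
2 Final Vowel Lowering: [sehtavi] → [sehtave]
3 h-Deletion: [sehtave] → [setave]
4 Voicing Between Vowels: [setave] → [sedave]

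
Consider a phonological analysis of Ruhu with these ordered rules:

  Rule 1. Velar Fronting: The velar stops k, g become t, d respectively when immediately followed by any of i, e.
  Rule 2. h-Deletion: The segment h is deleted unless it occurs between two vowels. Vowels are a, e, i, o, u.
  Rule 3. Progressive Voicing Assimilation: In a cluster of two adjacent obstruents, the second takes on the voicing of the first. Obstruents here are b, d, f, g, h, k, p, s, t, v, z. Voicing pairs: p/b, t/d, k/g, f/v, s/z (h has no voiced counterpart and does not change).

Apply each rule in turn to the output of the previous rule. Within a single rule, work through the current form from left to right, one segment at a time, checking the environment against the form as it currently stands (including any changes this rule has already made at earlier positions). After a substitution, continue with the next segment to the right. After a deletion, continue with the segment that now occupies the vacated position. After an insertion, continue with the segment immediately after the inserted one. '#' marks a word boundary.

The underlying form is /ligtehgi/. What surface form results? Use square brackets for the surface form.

Rule 1 Velar Fronting: [ligtehgi] → [ligtehdi]
Rule 2 h-Deletion: [ligtehdi] → [ligtedi]
Rule 3 Progressive Voicing Assimilation: [ligtedi] → [ligdedi]

[ligdedi]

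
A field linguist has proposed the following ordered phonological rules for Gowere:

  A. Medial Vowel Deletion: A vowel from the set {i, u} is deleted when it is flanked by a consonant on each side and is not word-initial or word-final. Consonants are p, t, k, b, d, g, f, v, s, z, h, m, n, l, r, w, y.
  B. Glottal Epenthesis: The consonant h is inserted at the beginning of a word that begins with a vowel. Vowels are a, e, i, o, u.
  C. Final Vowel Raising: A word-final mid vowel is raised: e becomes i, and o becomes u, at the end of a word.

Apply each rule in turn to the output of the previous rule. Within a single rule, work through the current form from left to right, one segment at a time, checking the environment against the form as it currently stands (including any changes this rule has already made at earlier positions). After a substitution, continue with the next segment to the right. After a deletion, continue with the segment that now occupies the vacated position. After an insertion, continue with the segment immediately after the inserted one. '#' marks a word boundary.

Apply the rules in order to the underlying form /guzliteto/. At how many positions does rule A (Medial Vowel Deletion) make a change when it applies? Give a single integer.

A Medial Vowel Deletion: [guzliteto] → [gzlteto]
B Glottal Epenthesis: no change — [gzlteto]
C Final Vowel Raising: [gzlteto] → [gzltetu]
Rule A changed 2 position(s).

2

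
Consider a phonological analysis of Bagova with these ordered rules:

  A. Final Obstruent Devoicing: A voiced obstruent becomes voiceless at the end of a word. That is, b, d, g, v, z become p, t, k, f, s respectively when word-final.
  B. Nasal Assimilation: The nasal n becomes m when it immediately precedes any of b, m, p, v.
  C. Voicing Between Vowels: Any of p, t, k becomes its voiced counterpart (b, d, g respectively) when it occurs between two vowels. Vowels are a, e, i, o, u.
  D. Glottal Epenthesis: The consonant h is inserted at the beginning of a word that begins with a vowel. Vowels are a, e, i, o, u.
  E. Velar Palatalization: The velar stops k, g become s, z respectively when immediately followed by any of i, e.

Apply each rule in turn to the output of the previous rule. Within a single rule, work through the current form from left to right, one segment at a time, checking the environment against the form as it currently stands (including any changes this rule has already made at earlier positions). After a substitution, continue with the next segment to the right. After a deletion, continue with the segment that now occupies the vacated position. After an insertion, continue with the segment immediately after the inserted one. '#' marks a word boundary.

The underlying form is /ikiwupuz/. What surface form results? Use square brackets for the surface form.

[hiziwubus]

A Final Obstruent Devoicing: [ikiwupuz] → [ikiwupus]
B Nasal Assimilation: no change — [ikiwupus]
C Voicing Between Vowels: [ikiwupus] → [igiwubus]
D Glottal Epenthesis: [igiwubus] → [higiwubus]
E Velar Palatalization: [higiwubus] → [hiziwubus]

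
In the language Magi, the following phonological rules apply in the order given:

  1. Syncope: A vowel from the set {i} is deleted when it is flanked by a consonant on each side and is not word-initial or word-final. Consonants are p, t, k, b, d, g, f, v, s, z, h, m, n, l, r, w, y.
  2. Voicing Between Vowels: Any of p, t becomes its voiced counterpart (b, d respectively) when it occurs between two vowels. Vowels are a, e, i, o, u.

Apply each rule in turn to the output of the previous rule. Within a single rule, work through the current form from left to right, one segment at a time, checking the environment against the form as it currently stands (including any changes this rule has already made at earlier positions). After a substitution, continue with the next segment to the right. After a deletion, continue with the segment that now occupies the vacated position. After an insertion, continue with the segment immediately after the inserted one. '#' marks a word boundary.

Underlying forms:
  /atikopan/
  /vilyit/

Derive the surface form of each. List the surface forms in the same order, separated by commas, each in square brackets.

/atikopan/:
  1 Syncope: [atikopan] → [atkopan]
  2 Voicing Between Vowels: [atkopan] → [atkoban]
/vilyit/:
  1 Syncope: [vilyit] → [vlyt]
  2 Voicing Between Vowels: no change — [vlyt]

[atkoban], [vlyt]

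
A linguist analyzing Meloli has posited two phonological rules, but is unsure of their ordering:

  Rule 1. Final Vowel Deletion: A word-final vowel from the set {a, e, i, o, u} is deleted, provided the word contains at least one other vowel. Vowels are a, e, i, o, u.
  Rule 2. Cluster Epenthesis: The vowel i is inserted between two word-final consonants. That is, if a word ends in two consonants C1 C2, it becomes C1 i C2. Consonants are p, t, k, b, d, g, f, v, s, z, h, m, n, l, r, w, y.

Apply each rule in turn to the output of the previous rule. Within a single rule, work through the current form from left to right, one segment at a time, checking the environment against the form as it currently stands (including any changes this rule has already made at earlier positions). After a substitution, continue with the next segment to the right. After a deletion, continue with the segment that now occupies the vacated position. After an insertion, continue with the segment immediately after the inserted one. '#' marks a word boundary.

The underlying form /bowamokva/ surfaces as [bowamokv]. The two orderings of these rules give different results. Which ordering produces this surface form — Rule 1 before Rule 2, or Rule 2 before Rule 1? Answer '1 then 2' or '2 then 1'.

Order 1 then 2:
  1 Final Vowel Deletion: [bowamokva] → [bowamokv]
  2 Cluster Epenthesis: [bowamokv] → [bowamokiv]
  result: [bowamokiv]
Order 2 then 1:
  2 Cluster Epenthesis: no change — [bowamokva]
  1 Final Vowel Deletion: [bowamokva] → [bowamokv]
  result: [bowamokv]

2 then 1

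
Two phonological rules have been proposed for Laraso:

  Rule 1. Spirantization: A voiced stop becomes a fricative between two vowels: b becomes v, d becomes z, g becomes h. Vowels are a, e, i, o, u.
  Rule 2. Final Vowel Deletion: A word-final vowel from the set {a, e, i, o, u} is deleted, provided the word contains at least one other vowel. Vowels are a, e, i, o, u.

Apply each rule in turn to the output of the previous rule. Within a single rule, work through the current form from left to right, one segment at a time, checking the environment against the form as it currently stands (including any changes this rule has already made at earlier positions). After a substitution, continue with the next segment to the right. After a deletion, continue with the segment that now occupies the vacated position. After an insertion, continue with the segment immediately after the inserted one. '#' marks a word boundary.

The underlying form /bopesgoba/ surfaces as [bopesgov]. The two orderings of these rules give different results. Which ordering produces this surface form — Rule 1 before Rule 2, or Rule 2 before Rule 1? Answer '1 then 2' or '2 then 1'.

1 then 2

Order 1 then 2:
  1 Spirantization: [bopesgoba] → [bopesgova]
  2 Final Vowel Deletion: [bopesgova] → [bopesgov]
  result: [bopesgov]
Order 2 then 1:
  2 Final Vowel Deletion: [bopesgoba] → [bopesgob]
  1 Spirantization: no change — [bopesgob]
  result: [bopesgob]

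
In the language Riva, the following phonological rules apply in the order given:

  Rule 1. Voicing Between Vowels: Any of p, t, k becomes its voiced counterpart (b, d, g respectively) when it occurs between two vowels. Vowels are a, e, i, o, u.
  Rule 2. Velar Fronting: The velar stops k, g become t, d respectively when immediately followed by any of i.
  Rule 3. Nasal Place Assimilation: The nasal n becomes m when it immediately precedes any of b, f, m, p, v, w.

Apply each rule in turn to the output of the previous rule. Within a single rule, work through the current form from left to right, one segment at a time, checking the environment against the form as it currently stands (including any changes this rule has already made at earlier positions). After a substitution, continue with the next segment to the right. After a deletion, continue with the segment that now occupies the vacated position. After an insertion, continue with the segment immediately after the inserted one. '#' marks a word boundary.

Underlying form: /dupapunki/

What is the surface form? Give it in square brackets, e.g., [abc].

Rule 1 Voicing Between Vowels: [dupapunki] → [dubabunki]
Rule 2 Velar Fronting: [dubabunki] → [dubabunti]
Rule 3 Nasal Place Assimilation: no change — [dubabunti]

[dubabunti]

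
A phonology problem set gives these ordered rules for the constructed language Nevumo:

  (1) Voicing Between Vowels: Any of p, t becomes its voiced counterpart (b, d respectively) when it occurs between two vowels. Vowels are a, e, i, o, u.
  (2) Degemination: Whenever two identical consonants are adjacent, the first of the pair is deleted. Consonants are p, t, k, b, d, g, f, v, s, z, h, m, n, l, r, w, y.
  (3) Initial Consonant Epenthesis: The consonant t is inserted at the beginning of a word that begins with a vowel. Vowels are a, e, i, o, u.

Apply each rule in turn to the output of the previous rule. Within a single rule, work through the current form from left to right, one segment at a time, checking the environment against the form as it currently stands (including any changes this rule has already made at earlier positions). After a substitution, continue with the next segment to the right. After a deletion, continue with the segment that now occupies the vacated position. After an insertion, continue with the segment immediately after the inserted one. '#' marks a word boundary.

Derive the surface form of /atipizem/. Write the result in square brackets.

[tadibizem]

(1) Voicing Between Vowels: [atipizem] → [adibizem]
(2) Degemination: no change — [adibizem]
(3) Initial Consonant Epenthesis: [adibizem] → [tadibizem]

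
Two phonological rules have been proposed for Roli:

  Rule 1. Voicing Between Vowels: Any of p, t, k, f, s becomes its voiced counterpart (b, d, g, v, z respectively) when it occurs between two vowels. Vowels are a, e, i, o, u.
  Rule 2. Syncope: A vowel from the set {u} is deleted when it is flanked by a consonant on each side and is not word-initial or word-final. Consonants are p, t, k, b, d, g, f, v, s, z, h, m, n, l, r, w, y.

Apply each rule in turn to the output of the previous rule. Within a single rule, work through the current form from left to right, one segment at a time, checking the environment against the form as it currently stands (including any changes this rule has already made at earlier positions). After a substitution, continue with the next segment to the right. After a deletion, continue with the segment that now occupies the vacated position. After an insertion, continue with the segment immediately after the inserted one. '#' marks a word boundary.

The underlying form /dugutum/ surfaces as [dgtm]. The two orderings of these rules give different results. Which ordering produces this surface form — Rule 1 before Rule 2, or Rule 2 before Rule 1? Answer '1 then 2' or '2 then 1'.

Order 1 then 2:
  1 Voicing Between Vowels: [dugutum] → [dugudum]
  2 Syncope: [dugudum] → [dgdm]
  result: [dgdm]
Order 2 then 1:
  2 Syncope: [dugutum] → [dgtm]
  1 Voicing Between Vowels: no change — [dgtm]
  result: [dgtm]

2 then 1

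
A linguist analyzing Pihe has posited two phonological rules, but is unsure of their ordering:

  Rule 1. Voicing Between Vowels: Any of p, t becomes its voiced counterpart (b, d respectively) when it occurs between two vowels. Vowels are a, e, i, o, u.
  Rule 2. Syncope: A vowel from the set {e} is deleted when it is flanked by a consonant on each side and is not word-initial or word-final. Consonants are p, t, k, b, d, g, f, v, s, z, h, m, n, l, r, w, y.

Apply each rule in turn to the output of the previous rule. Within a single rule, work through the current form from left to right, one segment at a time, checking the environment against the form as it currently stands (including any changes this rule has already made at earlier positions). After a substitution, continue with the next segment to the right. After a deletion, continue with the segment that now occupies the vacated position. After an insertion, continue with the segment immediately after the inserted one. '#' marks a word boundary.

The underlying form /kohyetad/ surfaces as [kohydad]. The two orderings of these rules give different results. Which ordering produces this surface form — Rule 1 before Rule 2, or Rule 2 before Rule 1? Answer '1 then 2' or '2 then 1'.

Order 1 then 2:
  1 Voicing Between Vowels: [kohyetad] → [kohyedad]
  2 Syncope: [kohyedad] → [kohydad]
  result: [kohydad]
Order 2 then 1:
  2 Syncope: [kohyetad] → [kohytad]
  1 Voicing Between Vowels: no change — [kohytad]
  result: [kohytad]

1 then 2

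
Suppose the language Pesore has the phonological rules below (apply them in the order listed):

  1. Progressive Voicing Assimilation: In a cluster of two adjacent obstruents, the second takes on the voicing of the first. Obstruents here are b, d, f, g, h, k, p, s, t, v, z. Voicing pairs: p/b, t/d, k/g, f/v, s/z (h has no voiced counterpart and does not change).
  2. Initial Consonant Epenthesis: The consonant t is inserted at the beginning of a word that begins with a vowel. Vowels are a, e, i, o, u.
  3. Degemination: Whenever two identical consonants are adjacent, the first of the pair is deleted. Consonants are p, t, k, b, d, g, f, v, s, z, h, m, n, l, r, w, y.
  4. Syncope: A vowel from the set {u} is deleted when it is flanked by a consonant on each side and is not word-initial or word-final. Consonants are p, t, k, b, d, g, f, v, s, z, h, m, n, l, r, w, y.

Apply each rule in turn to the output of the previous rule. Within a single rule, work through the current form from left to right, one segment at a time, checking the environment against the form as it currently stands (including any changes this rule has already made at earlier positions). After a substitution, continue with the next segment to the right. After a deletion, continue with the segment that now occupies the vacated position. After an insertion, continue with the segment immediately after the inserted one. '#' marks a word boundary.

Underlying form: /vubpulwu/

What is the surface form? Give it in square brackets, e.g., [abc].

1 Progressive Voicing Assimilation: [vubpulwu] → [vubbulwu]
2 Initial Consonant Epenthesis: no change — [vubbulwu]
3 Degemination: [vubbulwu] → [vubulwu]
4 Syncope: [vubulwu] → [vblwu]

[vblwu]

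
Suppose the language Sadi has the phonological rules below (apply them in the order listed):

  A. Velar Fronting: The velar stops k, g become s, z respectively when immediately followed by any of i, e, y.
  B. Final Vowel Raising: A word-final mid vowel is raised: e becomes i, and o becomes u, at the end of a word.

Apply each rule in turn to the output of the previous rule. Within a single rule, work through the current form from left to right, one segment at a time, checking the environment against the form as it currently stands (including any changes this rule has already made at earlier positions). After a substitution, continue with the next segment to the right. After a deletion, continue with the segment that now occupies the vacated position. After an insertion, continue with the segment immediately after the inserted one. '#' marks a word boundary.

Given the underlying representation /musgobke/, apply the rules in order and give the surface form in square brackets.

A Velar Fronting: [musgobke] → [musgobse]
B Final Vowel Raising: [musgobse] → [musgobsi]

[musgobsi]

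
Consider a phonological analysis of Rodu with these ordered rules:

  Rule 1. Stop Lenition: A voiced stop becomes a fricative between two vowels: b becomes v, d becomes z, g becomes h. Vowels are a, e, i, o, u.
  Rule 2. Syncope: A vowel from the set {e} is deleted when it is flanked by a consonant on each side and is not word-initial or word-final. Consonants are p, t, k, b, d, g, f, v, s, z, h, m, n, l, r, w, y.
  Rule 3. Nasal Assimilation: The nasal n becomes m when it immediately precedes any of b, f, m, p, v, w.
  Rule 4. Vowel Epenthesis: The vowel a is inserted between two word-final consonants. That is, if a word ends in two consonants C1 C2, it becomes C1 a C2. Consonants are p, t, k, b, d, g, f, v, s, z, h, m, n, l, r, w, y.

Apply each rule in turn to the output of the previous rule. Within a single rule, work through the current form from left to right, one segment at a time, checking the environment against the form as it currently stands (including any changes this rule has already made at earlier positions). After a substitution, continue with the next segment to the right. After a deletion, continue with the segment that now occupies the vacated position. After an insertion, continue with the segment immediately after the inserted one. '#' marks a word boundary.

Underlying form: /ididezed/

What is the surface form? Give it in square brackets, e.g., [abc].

Rule 1 Stop Lenition: [ididezed] → [izizezed]
Rule 2 Syncope: [izizezed] → [izizzd]
Rule 3 Nasal Assimilation: no change — [izizzd]
Rule 4 Vowel Epenthesis: [izizzd] → [izizzad]

[izizzad]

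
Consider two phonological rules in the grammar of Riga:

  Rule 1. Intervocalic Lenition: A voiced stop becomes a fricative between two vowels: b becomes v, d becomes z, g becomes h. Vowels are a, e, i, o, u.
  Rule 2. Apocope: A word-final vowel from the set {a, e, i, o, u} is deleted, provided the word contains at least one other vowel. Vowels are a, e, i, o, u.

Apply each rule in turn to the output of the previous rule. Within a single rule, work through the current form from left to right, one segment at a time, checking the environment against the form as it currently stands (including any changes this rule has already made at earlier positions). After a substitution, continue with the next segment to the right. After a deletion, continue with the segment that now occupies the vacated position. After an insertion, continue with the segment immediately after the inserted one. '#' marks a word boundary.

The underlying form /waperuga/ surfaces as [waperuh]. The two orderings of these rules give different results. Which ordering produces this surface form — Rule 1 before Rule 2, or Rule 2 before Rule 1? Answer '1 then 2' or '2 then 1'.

1 then 2

Order 1 then 2:
  1 Intervocalic Lenition: [waperuga] → [waperuha]
  2 Apocope: [waperuha] → [waperuh]
  result: [waperuh]
Order 2 then 1:
  2 Apocope: [waperuga] → [waperug]
  1 Intervocalic Lenition: no change — [waperug]
  result: [waperug]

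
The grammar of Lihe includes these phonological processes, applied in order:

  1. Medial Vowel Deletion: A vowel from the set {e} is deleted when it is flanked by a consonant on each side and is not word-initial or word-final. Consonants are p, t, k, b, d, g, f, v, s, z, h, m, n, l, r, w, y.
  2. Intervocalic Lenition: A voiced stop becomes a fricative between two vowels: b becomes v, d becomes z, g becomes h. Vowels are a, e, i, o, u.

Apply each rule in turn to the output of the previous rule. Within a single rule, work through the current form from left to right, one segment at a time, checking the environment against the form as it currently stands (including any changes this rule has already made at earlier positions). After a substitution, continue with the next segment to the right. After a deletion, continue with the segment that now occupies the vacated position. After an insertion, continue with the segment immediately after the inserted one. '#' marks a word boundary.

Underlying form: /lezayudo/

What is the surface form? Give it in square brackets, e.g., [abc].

[lzayuzo]

1 Medial Vowel Deletion: [lezayudo] → [lzayudo]
2 Intervocalic Lenition: [lzayudo] → [lzayuzo]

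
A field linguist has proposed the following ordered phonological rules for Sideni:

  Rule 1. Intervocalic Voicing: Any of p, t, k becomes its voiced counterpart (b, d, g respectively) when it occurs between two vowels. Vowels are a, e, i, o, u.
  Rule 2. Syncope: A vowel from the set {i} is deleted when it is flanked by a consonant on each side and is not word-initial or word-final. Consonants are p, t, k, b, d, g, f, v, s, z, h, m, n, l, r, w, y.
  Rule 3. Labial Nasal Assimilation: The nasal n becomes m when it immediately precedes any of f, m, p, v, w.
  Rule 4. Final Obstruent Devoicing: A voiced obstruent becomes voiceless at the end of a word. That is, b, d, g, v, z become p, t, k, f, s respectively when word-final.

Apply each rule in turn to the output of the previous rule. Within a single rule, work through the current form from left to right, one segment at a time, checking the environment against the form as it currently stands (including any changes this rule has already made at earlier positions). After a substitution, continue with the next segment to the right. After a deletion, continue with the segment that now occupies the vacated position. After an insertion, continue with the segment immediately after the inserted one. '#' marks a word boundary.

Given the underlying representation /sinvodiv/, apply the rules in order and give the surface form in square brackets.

[smvodf]

Rule 1 Intervocalic Voicing: no change — [sinvodiv]
Rule 2 Syncope: [sinvodiv] → [snvodv]
Rule 3 Labial Nasal Assimilation: [snvodv] → [smvodv]
Rule 4 Final Obstruent Devoicing: [smvodv] → [smvodf]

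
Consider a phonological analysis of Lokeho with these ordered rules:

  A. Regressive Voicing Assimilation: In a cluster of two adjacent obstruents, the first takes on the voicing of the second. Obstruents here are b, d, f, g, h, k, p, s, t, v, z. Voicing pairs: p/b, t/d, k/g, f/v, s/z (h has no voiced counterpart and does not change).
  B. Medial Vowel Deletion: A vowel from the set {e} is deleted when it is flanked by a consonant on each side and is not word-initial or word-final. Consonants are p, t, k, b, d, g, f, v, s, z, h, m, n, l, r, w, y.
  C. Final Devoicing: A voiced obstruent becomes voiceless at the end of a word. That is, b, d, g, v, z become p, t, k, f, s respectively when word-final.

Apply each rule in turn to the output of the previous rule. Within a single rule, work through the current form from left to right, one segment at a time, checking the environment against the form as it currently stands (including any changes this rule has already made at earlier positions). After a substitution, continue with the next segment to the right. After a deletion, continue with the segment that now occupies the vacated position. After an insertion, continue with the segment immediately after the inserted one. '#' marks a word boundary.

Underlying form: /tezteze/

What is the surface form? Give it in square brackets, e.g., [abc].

A Regressive Voicing Assimilation: [tezteze] → [testeze]
B Medial Vowel Deletion: [testeze] → [tstze]
C Final Devoicing: no change — [tstze]

[tstze]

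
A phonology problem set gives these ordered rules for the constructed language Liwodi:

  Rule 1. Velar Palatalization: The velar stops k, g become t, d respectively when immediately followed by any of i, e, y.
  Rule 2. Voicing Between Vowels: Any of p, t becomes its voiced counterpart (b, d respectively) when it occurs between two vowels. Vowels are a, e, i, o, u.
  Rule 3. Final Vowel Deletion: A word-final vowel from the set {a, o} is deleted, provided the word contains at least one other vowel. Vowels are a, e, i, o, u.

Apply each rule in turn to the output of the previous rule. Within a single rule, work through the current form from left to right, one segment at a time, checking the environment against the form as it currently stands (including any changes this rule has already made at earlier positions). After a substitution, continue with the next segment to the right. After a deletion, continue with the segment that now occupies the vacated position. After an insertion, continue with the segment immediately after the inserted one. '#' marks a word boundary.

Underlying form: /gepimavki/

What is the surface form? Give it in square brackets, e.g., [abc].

[debimavti]

Rule 1 Velar Palatalization: [gepimavki] → [depimavti]
Rule 2 Voicing Between Vowels: [depimavti] → [debimavti]
Rule 3 Final Vowel Deletion: no change — [debimavti]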